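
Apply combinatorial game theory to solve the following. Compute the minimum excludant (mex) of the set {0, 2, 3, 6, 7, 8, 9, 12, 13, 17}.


Set = {0, 2, 3, 6, 7, 8, 9, 12, 13, 17}
0 is in the set.
1 is NOT in the set. This is the mex.
mex = 1

1


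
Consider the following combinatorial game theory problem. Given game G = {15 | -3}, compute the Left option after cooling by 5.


Original game: {15 | -3} (a switch {a | b} with a > b).
Cooling by t (for t below the temperature (a - b)/2 = 9) taxes each move by t: {a | b} cooled by t is {a - t | b + t}.
Cooling amount: t = 5
Cooled Left option: 15 - 5 = 10
Cooled Right option: -3 + 5 = 2
Cooled game: {10 | 2}
Left option = 10

10


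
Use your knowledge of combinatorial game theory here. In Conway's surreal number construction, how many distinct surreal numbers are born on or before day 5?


Day 0: {|} = 0 is born. Count = 1.
Day n: the number of surreal numbers born by day n is 2^(n+1) - 1.
By day 0: 2^1 - 1 = 1
By day 1: 2^2 - 1 = 3
By day 2: 2^3 - 1 = 7
By day 3: 2^4 - 1 = 15
By day 4: 2^5 - 1 = 31
By day 5: 2^6 - 1 = 63
By day 5: 63 surreal numbers.

63


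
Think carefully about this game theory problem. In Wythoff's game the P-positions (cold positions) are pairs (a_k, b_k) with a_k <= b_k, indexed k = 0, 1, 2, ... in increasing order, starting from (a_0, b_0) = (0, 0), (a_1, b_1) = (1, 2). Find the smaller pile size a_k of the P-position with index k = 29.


By Wythoff's theorem, a_k = floor(k * phi) and b_k = floor(k * phi^2) = a_k + k, where phi = (1 + sqrt(5))/2 is the golden ratio.
phi = (1 + sqrt(5))/2 = 1.618034
k = 29
k * phi = 29 * 1.618034 = 46.922986
a_29 = floor(k * phi) = 46

46


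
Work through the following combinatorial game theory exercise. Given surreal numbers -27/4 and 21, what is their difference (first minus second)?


x = -27/4, y = 21
Converting to common denominator: 4
x = -27/4, y = 84/4
x - y = -27/4 - 21 = -111/4

-111/4


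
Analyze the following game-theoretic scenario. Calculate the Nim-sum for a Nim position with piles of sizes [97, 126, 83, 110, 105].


We need the XOR (exclusive or) of all pile sizes.
After XOR-ing pile 1 (size 97): 0 XOR 97 = 97
After XOR-ing pile 2 (size 126): 97 XOR 126 = 31
After XOR-ing pile 3 (size 83): 31 XOR 83 = 76
After XOR-ing pile 4 (size 110): 76 XOR 110 = 34
After XOR-ing pile 5 (size 105): 34 XOR 105 = 75
The Nim-value of this position is 75.

75


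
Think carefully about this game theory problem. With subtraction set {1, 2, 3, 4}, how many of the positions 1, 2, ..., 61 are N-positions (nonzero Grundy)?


Subtraction set S = {1, 2, 3, 4}, so G(n) = n mod 5.
G(n) = 0 when n is a multiple of 5.
Multiples of 5 in [1, 61]: 12
N-positions (nonzero Grundy) = 61 - 12 = 49

49


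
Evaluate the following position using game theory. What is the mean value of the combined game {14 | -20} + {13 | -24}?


G1 = {14 | -20}, G2 = {13 | -24}
Each is a switch {a | b} with numbers a > b; its mean value is (a + b)/2, and mean value is additive over game sums: m(G1 + G2) = m(G1) + m(G2).
Mean of G1 = (14 + (-20))/2 = -6/2 = -3
Mean of G2 = (13 + (-24))/2 = -11/2 = -11/2
Mean of G1 + G2 = -3 + -11/2 = -17/2

-17/2


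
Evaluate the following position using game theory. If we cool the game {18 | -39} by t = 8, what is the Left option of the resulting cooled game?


Original game: {18 | -39} (a switch {a | b} with a > b).
Cooling by t (for t below the temperature (a - b)/2 = 57/2) taxes each move by t: {a | b} cooled by t is {a - t | b + t}.
Cooling amount: t = 8
Cooled Left option: 18 - 8 = 10
Cooled Right option: -39 + 8 = -31
Cooled game: {10 | -31}
Left option = 10

10


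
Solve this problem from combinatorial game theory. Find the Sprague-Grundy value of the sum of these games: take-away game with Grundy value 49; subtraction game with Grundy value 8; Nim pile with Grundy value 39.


By the Sprague-Grundy theorem, the Grundy value of a sum of games is the XOR of individual Grundy values.
take-away game: Grundy value = 49. Running XOR: 0 XOR 49 = 49
subtraction game: Grundy value = 8. Running XOR: 49 XOR 8 = 57
Nim pile: Grundy value = 39. Running XOR: 57 XOR 39 = 30
The combined Grundy value is 30.

30


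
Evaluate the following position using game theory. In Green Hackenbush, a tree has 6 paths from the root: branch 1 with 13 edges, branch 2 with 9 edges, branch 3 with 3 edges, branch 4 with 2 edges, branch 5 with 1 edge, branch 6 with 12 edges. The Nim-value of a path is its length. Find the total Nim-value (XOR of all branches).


The tree has 6 branches from the ground vertex.
In Green Hackenbush, the Nim-value of a simple path of length k is k.
Branch 1: length 13, Nim-value = 13
Branch 2: length 9, Nim-value = 9
Branch 3: length 3, Nim-value = 3
Branch 4: length 2, Nim-value = 2
Branch 5: length 1, Nim-value = 1
Branch 6: length 12, Nim-value = 12
Total Nim-value = XOR of all branch values:
0 XOR 13 = 13
13 XOR 9 = 4
4 XOR 3 = 7
7 XOR 2 = 5
5 XOR 1 = 4
4 XOR 12 = 8
Nim-value of the tree = 8

8


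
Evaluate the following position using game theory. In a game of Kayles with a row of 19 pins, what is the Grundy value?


Kayles: a move removes 1 or 2 adjacent pins from a contiguous row.
Removing pins from a row of k leaves two independent rows (a, b) with a + b = k - 1 (one pin) or a + b = k - 2 (two pins); an end removal gives a = 0.
By Sprague-Grundy, G(k) = mex{ G(a) XOR G(b) } over all these splits. G(0) = 0.
G(1): splits (0,0):0^0=0 -> mex({0}) = 1
G(2): splits (0,1):0^1=1 (0,0):0^0=0 -> mex({0, 1}) = 2
G(3): splits (0,2):0^2=2 (1,1):1^1=0 (0,1):0^1=1 -> mex({0, 1, 2}) = 3
G(4): splits (0,3):0^3=3 (1,2):1^2=3 (0,2):0^2=2 (1,1):1^1=0 -> mex({0, 2, 3}) = 1
G(5): splits (0,4):0^1=1 (1,3):1^3=2 (2,2):2^2=0 (0,3):0^3=3 (1,2):1^2=3 -> mex({0, 1, 2, 3}) = 4
G(6) = mex({0, 1, 2, 4}) = 3
G(7) = mex({0, 1, 3, 4, 5}) = 2
G(8) = mex({0, 2, 3, 5, 6}) = 1
G(9) = mex({0, 1, 2, 3, 6, 7}) = 4
G(10) = mex({0, 1, 3, 4, 5, 7}) = 2
G(11) = mex({0, 1, 2, 3, 4, 5}) = 6
G(12) = mex({0, 1, 2, 3, 5, 6, 7}) = 4
G(13) = mex({0, 2, 3, 4, 6, 7}) = 1
G(14) = mex({0, 1, 4, 5, 6, 7}) = 2
G(15) = mex({0, 1, 2, 3, 4, 5, 6}) = 7
G(16) = mex({0, 2, 3, 5, 6, 7}) = 1
G(17) = mex({0, 1, 2, 3, 5, 6, 7}) = 4
G(18) = mex({0, 1, 2, 4, 5, 6}) = 3
G(19) = mex({0, 1, 3, 4, 5, 7}) = 2
Therefore G(19) = 2.

2


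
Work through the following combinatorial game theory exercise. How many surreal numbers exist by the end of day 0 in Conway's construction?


Day 0: {|} = 0 is born. Count = 1.
Day n: the number of surreal numbers born by day n is 2^(n+1) - 1.
By day 0: 2^1 - 1 = 1
By day 0: 1 surreal numbers.

1


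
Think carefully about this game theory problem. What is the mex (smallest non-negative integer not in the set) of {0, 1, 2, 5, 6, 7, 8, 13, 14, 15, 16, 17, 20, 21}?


Set = {0, 1, 2, 5, 6, 7, 8, 13, 14, 15, 16, 17, 20, 21}
0 is in the set.
1 is in the set.
2 is in the set.
3 is NOT in the set. This is the mex.
mex = 3

3


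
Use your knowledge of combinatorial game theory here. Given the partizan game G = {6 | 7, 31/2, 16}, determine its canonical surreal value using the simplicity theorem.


Left options: {6}, max = 6
Right options: {7, 31/2, 16}, min = 7
All options are numbers and max(Left) < min(Right), so by the simplicity theorem the value is the simplest (earliest-born) number strictly between 6 and 7.
No integer lies strictly between 6 and 7, so the value is the dyadic rational m/2^k in the interval with the smallest k (then m odd); search k = 1, 2, ...:
Denominator 2: 13/2 lies strictly between 6 and 7 -- found.
The simplest number in the interval is 13/2.
Game value = 13/2

13/2


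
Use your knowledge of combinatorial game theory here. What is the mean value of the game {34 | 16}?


Game = {34 | 16}, a switch {a | b} with numbers a > b.
Its thermograph has left wall a - t and right wall b + t, which meet at t = (a - b)/2, where both equal (a + b)/2. So the mast (mean value) is at (a + b)/2.
Mean = (34 + (16))/2 = 50/2 = 25

25


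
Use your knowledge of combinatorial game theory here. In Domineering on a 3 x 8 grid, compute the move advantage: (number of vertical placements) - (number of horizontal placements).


Board is 3 x 8 (rows x cols).
Left (vertical) placements: (rows-1) * cols = 2 * 8 = 16
Right (horizontal) placements: rows * (cols-1) = 3 * 7 = 21
Advantage = Left - Right = 16 - 21 = -5

-5


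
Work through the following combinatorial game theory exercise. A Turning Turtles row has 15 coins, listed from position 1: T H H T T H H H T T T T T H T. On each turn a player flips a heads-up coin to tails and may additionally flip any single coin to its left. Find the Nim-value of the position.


Coins: T H H T T H H H T T T T T H T
Key fact: a single head at position k behaves exactly like a Nim heap of size k (turning it to T and optionally flipping a coin at j < k corresponds to moving the heap from k to j, or to 0), and heads combine as a disjunctive sum (two heads at the same place would cancel, matching j XOR j = 0). So the Nim-value is the XOR of the 1-indexed positions of the heads.
Face-up positions (1-indexed): [2, 3, 6, 7, 8, 14]
XOR 0 with 2: 0 XOR 2 = 2
XOR 2 with 3: 2 XOR 3 = 1
XOR 1 with 6: 1 XOR 6 = 7
XOR 7 with 7: 7 XOR 7 = 0
XOR 0 with 8: 0 XOR 8 = 8
XOR 8 with 14: 8 XOR 14 = 6
Nim-value = 6

6


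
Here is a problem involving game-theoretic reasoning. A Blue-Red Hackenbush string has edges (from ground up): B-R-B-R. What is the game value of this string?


Edges (from ground): B-R-B-R
By Berlekamp's sign-expansion rule, a Blue-Red Hackenbush stalk has the value of the surreal number whose sign sequence is the edge sequence with B -> + and R -> -.
Sign sequence: +-+-
Trace the sign expansion in the surreal number tree, starting from 0:
Edge 1: B (sign +) -> bounds (0, +inf), value = 1
Edge 2: R (sign -) -> bounds (0, 1), value = 1/2
Edge 3: B (sign +) -> bounds (1/2, 1), value = 3/4
Edge 4: R (sign -) -> bounds (1/2, 3/4), value = 5/8
Game value = 5/8

5/8


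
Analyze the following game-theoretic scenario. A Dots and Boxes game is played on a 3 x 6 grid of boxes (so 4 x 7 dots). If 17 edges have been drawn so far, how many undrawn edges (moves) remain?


Grid: 3 x 6 boxes, i.e. 4 rows and 7 columns of dots.
Horizontal edges: (rows + 1) * cols = 4 * 6 = 24
Vertical edges: rows * (cols + 1) = 3 * 7 = 21
Total edges: 24 + 21 = 45
Edges drawn: 17
Remaining: 45 - 17 = 28

28


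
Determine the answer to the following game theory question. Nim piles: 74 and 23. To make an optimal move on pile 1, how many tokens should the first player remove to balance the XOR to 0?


Piles: 74 and 23
Current XOR: 74 XOR 23 = 93 (non-zero, so this is an N-position).
To make the XOR zero, we need to find a move that balances the piles.
For pile 1 (size 74): target = 74 XOR 93 = 23
We reduce pile 1 from 74 to 23.
Tokens removed: 74 - 23 = 51
Verification: 23 XOR 23 = 0

51


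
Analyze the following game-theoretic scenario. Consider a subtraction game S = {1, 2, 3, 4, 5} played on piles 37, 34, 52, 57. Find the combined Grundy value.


Subtraction set: {1, 2, 3, 4, 5}
For this subtraction set, G(n) = n mod 6 (period = max + 1 = 6).
Pile 1 (size 37): G(37) = 37 mod 6 = 1
Pile 2 (size 34): G(34) = 34 mod 6 = 4
Pile 3 (size 52): G(52) = 52 mod 6 = 4
Pile 4 (size 57): G(57) = 57 mod 6 = 3
Total Grundy value = XOR of all: 1 XOR 4 XOR 4 XOR 3 = 2

2


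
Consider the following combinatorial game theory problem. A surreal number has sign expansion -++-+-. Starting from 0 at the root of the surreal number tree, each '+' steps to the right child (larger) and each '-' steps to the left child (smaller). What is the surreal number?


Sign expansion: -++-+-
Rule: track bounds (lo, hi), initially (-inf, +inf). On '+', the current value becomes lo and we move to the simplest number in (value, hi): value + 1 if hi = +inf, otherwise the midpoint (value + hi)/2. On '-', the current value becomes hi and we move to value - 1 if lo = -inf, otherwise the midpoint (lo + value)/2.
Start at 0.
Step 1: sign = -, move left. Bounds: (-inf, 0). Value = -1
Step 2: sign = +, move right. Bounds: (-1, 0). Value = -1/2
Step 3: sign = +, move right. Bounds: (-1/2, 0). Value = -1/4
Step 4: sign = -, move left. Bounds: (-1/2, -1/4). Value = -3/8
Step 5: sign = +, move right. Bounds: (-3/8, -1/4). Value = -5/16
Step 6: sign = -, move left. Bounds: (-3/8, -5/16). Value = -11/32
The surreal number with sign expansion -++-+- is -11/32.

-11/32


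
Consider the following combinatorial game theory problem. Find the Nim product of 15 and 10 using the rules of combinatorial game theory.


Nim multiplication is bilinear over XOR: (u XOR v) * w = (u*w) XOR (v*w).
So we split each operand into its bit components and XOR the pairwise Nim products.
15 = 1 + 2 + 4 + 8 (as XOR of powers of 2).
10 = 2 + 8 (as XOR of powers of 2).
Using the standard Nim-product table on single bits:
  2*2 = 3,   2*4 = 8,   2*8 = 12,
  4*4 = 6,   4*8 = 11,  8*8 = 13,
and  1*x = x (identity), k*l = l*k (commutative).
Pairwise Nim products:
  1 * 2 = 2
  1 * 8 = 8
  2 * 2 = 3
  2 * 8 = 12
  4 * 2 = 8
  4 * 8 = 11
  8 * 2 = 12
  8 * 8 = 13
XOR them: 2 XOR 8 XOR 3 XOR 12 XOR 8 XOR 11 XOR 12 XOR 13 = 7.
Result: 15 * 10 = 7 (in Nim).

7


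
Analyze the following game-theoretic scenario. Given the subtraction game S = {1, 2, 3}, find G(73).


The subtraction set is S = {1, 2, 3}.
G(k) = mex{ G(k - s) : s in S, s <= k }. We compute iteratively: G(0) = 0.
G(1) = mex({0}) = 1
G(2) = mex({0, 1}) = 2
G(3) = mex({0, 1, 2}) = 3
G(4) = mex({1, 2, 3}) = 0
G(5) = mex({0, 2, 3}) = 1
G(6) = mex({0, 1, 3}) = 2
Observe that G(4)..G(6) = 0, 1, 2 repeats G(0)..G(2) = 0, 1, 2.
For k >= max(S) = 3, G(k) is determined by the previous 3 values G(k-3)..G(k-1); a window of 3 consecutive values has recurred shifted by 4, so by induction G(k + 4) = G(k) for all k >= 0: the sequence is periodic from the start with period 4.
One period: G(0..3) = 0, 1, 2, 3.
73 mod 4 = 1, so G(73) = G(1) = 1.

1


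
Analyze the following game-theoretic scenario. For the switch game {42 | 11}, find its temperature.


The game is {42 | 11}, a switch {a | b} with numbers a > b.
Cooling {a | b} by t gives {a - t | b + t}, which stops being hot when a - t = b + t, i.e. at t = (a - b)/2. So the temperature of a switch is (a - b)/2.
Temperature = (Left option - Right option) / 2
= (42 - (11)) / 2
= 31 / 2
= 31/2

31/2


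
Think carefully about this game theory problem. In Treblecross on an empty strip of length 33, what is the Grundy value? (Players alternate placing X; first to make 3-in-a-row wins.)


Treblecross: place X on empty cells; 3-in-a-row wins.
Playing within two cells of an existing X lets the opponent win at once, so sensible play treats the cells i-2..i+2 around each X as dead. The player left with no safe cell loses, so this is a normal-play take-away game on strips of safe cells.
Placing X at cell i (0-indexed) of a strip of k safe cells leaves independent strips of sizes max(0, i-2) and max(0, k-i-3). Hence G(k) = mex{ G(max(0,i-2)) XOR G(max(0,k-i-3)) : 0 <= i < k }, with G(0) = 0.
G(1): splits (0,0):0^0=0 -> mex({0}) = 1
G(2): splits (0,0):0^0=0 -> mex({0}) = 1
G(3): splits (0,0):0^0=0 -> mex({0}) = 1
G(4): splits (0,1):0^1=1 (0,0):0^0=0 -> mex({0, 1}) = 2
G(5): splits (0,2):0^1=1 (0,1):0^1=1 (0,0):0^0=0 -> mex({0, 1}) = 2
G(6) = mex({1}) = 0
G(7) = mex({0, 1, 2}) = 3
G(8) = mex({0, 1, 2}) = 3
G(9) = mex({0, 2}) = 1
G(10) = mex({0, 2, 3}) = 1
G(11) = mex({0, 3}) = 1
G(12) = mex({1, 3}) = 0
G(13) = mex({0, 1, 2, 3}) = 4
G(14) = mex({0, 1, 2}) = 3
G(15) = mex({0, 1, 2}) = 3
G(16) = mex({0, 1, 2, 4}) = 3
G(17) = mex({0, 1, 3, 4}) = 2
G(18) = mex({0, 1, 3, 4}) = 2
G(19) = mex({0, 1, 3, 5}) = 2
G(20) = mex({0, 1, 2, 3, 5}) = 4
G(21) = mex({0, 1, 2, 3, 5}) = 4
G(22) = mex({1, 2, 6}) = 0
G(23) = mex({0, 1, 2, 3, 4, 6}) = 5
G(24) = mex({0, 1, 2, 3, 4}) = 5
G(25) = mex({0, 1, 3, 4, 7}) = 2
G(26) = mex({0, 1, 3, 4, 5, 7}) = 2
G(27) = mex({0, 1, 3, 5}) = 2
G(28) = mex({0, 1, 2, 5}) = 3
G(29) = mex({0, 1, 2, 4, 5, 6}) = 3
G(30) = mex({1, 2, 4, 6}) = 0
G(31) = mex({0, 1, 2, 3, 4, 6}) = 5
G(32) = mex({1, 2, 3, 4, 7}) = 0
G(33) = mex({0, 3, 7}) = 1
Therefore G(33) = 1.

1


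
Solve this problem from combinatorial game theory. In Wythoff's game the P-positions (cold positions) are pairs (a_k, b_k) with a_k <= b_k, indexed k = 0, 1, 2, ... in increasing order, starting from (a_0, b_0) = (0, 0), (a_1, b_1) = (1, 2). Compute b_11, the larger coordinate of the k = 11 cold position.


By Wythoff's theorem, a_k = floor(k * phi) and b_k = floor(k * phi^2) = a_k + k, where phi = (1 + sqrt(5))/2 is the golden ratio.
phi = (1 + sqrt(5))/2 = 1.618034
phi^2 = phi + 1 = 2.618034
k = 11
k * phi^2 = 11 * 2.618034 = 28.798374
b_11 = floor(k * phi^2) = 28 (check: a_11 + k = 17 + 11 = 28)

28


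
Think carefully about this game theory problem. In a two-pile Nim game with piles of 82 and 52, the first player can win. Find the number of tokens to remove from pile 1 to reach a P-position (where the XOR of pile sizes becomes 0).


Piles: 82 and 52
Current XOR: 82 XOR 52 = 102 (non-zero, so this is an N-position).
To make the XOR zero, we need to find a move that balances the piles.
For pile 1 (size 82): target = 82 XOR 102 = 52
We reduce pile 1 from 82 to 52.
Tokens removed: 82 - 52 = 30
Verification: 52 XOR 52 = 0

30


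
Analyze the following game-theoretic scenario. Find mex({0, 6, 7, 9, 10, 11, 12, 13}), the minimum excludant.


Set = {0, 6, 7, 9, 10, 11, 12, 13}
0 is in the set.
1 is NOT in the set. This is the mex.
mex = 1

1


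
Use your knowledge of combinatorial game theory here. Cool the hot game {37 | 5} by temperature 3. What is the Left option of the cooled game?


Original game: {37 | 5} (a switch {a | b} with a > b).
Cooling by t (for t below the temperature (a - b)/2 = 16) taxes each move by t: {a | b} cooled by t is {a - t | b + t}.
Cooling amount: t = 3
Cooled Left option: 37 - 3 = 34
Cooled Right option: 5 + 3 = 8
Cooled game: {34 | 8}
Left option = 34

34


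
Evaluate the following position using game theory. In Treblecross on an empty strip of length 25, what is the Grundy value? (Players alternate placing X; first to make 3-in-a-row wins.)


Treblecross: place X on empty cells; 3-in-a-row wins.
Playing within two cells of an existing X lets the opponent win at once, so sensible play treats the cells i-2..i+2 around each X as dead. The player left with no safe cell loses, so this is a normal-play take-away game on strips of safe cells.
Placing X at cell i (0-indexed) of a strip of k safe cells leaves independent strips of sizes max(0, i-2) and max(0, k-i-3). Hence G(k) = mex{ G(max(0,i-2)) XOR G(max(0,k-i-3)) : 0 <= i < k }, with G(0) = 0.
G(1): splits (0,0):0^0=0 -> mex({0}) = 1
G(2): splits (0,0):0^0=0 -> mex({0}) = 1
G(3): splits (0,0):0^0=0 -> mex({0}) = 1
G(4): splits (0,1):0^1=1 (0,0):0^0=0 -> mex({0, 1}) = 2
G(5): splits (0,2):0^1=1 (0,1):0^1=1 (0,0):0^0=0 -> mex({0, 1}) = 2
G(6) = mex({1}) = 0
G(7) = mex({0, 1, 2}) = 3
G(8) = mex({0, 1, 2}) = 3
G(9) = mex({0, 2}) = 1
G(10) = mex({0, 2, 3}) = 1
G(11) = mex({0, 3}) = 1
G(12) = mex({1, 3}) = 0
G(13) = mex({0, 1, 2, 3}) = 4
G(14) = mex({0, 1, 2}) = 3
G(15) = mex({0, 1, 2}) = 3
G(16) = mex({0, 1, 2, 4}) = 3
G(17) = mex({0, 1, 3, 4}) = 2
G(18) = mex({0, 1, 3, 4}) = 2
G(19) = mex({0, 1, 3, 5}) = 2
G(20) = mex({0, 1, 2, 3, 5}) = 4
G(21) = mex({0, 1, 2, 3, 5}) = 4
G(22) = mex({1, 2, 6}) = 0
G(23) = mex({0, 1, 2, 3, 4, 6}) = 5
G(24) = mex({0, 1, 2, 3, 4}) = 5
G(25) = mex({0, 1, 3, 4, 7}) = 2
Therefore G(25) = 2.

2


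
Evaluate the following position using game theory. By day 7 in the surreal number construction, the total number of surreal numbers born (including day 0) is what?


Day 0: {|} = 0 is born. Count = 1.
Day n: the number of surreal numbers born by day n is 2^(n+1) - 1.
By day 0: 2^1 - 1 = 1
By day 1: 2^2 - 1 = 3
By day 2: 2^3 - 1 = 7
By day 3: 2^4 - 1 = 15
By day 4: 2^5 - 1 = 31
By day 5: 2^6 - 1 = 63
By day 6: 2^7 - 1 = 127
By day 7: 2^8 - 1 = 255
By day 7: 255 surreal numbers.

255


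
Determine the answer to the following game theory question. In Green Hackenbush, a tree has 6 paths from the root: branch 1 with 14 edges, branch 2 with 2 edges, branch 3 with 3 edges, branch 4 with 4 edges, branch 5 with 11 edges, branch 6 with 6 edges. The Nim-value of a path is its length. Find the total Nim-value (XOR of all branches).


The tree has 6 branches from the ground vertex.
In Green Hackenbush, the Nim-value of a simple path of length k is k.
Branch 1: length 14, Nim-value = 14
Branch 2: length 2, Nim-value = 2
Branch 3: length 3, Nim-value = 3
Branch 4: length 4, Nim-value = 4
Branch 5: length 11, Nim-value = 11
Branch 6: length 6, Nim-value = 6
Total Nim-value = XOR of all branch values:
0 XOR 14 = 14
14 XOR 2 = 12
12 XOR 3 = 15
15 XOR 4 = 11
11 XOR 11 = 0
0 XOR 6 = 6
Nim-value of the tree = 6

6


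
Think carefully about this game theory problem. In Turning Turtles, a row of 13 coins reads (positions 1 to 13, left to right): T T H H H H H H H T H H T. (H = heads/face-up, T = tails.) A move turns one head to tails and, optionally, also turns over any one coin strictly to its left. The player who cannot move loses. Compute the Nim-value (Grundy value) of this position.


Coins: T T H H H H H H H T H H T
Key fact: a single head at position k behaves exactly like a Nim heap of size k (turning it to T and optionally flipping a coin at j < k corresponds to moving the heap from k to j, or to 0), and heads combine as a disjunctive sum (two heads at the same place would cancel, matching j XOR j = 0). So the Nim-value is the XOR of the 1-indexed positions of the heads.
Face-up positions (1-indexed): [3, 4, 5, 6, 7, 8, 9, 11, 12]
XOR 0 with 3: 0 XOR 3 = 3
XOR 3 with 4: 3 XOR 4 = 7
XOR 7 with 5: 7 XOR 5 = 2
XOR 2 with 6: 2 XOR 6 = 4
XOR 4 with 7: 4 XOR 7 = 3
XOR 3 with 8: 3 XOR 8 = 11
XOR 11 with 9: 11 XOR 9 = 2
XOR 2 with 11: 2 XOR 11 = 9
XOR 9 with 12: 9 XOR 12 = 5
Nim-value = 5

5


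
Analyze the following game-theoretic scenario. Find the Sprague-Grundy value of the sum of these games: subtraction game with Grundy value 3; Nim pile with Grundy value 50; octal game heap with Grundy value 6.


By the Sprague-Grundy theorem, the Grundy value of a sum of games is the XOR of individual Grundy values.
subtraction game: Grundy value = 3. Running XOR: 0 XOR 3 = 3
Nim pile: Grundy value = 50. Running XOR: 3 XOR 50 = 49
octal game heap: Grundy value = 6. Running XOR: 49 XOR 6 = 55
The combined Grundy value is 55.

55


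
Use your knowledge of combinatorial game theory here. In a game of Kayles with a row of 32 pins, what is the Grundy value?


Kayles: a move removes 1 or 2 adjacent pins from a contiguous row.
Removing pins from a row of k leaves two independent rows (a, b) with a + b = k - 1 (one pin) or a + b = k - 2 (two pins); an end removal gives a = 0.
By Sprague-Grundy, G(k) = mex{ G(a) XOR G(b) } over all these splits. G(0) = 0.
G(1): splits (0,0):0^0=0 -> mex({0}) = 1
G(2): splits (0,1):0^1=1 (0,0):0^0=0 -> mex({0, 1}) = 2
G(3): splits (0,2):0^2=2 (1,1):1^1=0 (0,1):0^1=1 -> mex({0, 1, 2}) = 3
G(4): splits (0,3):0^3=3 (1,2):1^2=3 (0,2):0^2=2 (1,1):1^1=0 -> mex({0, 2, 3}) = 1
G(5): splits (0,4):0^1=1 (1,3):1^3=2 (2,2):2^2=0 (0,3):0^3=3 (1,2):1^2=3 -> mex({0, 1, 2, 3}) = 4
G(6) = mex({0, 1, 2, 4}) = 3
G(7) = mex({0, 1, 3, 4, 5}) = 2
G(8) = mex({0, 2, 3, 5, 6}) = 1
G(9) = mex({0, 1, 2, 3, 6, 7}) = 4
G(10) = mex({0, 1, 3, 4, 5, 7}) = 2
G(11) = mex({0, 1, 2, 3, 4, 5}) = 6
G(12) = mex({0, 1, 2, 3, 5, 6, 7}) = 4
G(13) = mex({0, 2, 3, 4, 6, 7}) = 1
G(14) = mex({0, 1, 4, 5, 6, 7}) = 2
G(15) = mex({0, 1, 2, 3, 4, 5, 6}) = 7
G(16) = mex({0, 2, 3, 5, 6, 7}) = 1
G(17) = mex({0, 1, 2, 3, 5, 6, 7}) = 4
G(18) = mex({0, 1, 2, 4, 5, 6}) = 3
G(19) = mex({0, 1, 3, 4, 5, 7}) = 2
G(20) = mex({0, 2, 3, 4, 5, 6, 7}) = 1
G(21) = mex({0, 1, 2, 3, 5, 6, 7}) = 4
G(22) = mex({0, 1, 2, 3, 4, 5, 7}) = 6
G(23) = mex({0, 1, 2, 3, 4, 5, 6}) = 7
G(24) = mex({0, 1, 2, 3, 5, 6, 7}) = 4
G(25) = mex({0, 2, 3, 4, 6, 7}) = 1
G(26) = mex({0, 1, 3, 4, 5, 6, 7}) = 2
G(27) = mex({0, 1, 2, 3, 4, 5, 6, 7}) = 8
G(28) = mex({0, 1, 2, 3, 4, 6, 7, 8}) = 5
G(29) = mex({0, 1, 2, 3, 5, 6, 7, 8, 9}) = 4
G(30) = mex({0, 1, 2, 3, 4, 5, 6, 9, 10}) = 7
G(31) = mex({0, 1, 3, 4, 5, 7, 10, 11}) = 2
G(32) = mex({0, 2, 3, 4, 5, 6, 7, 9, 11}) = 1
Therefore G(32) = 1.

1


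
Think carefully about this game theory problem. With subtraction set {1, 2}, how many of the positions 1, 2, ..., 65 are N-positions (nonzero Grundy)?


Subtraction set S = {1, 2}, so G(n) = n mod 3.
G(n) = 0 when n is a multiple of 3.
Multiples of 3 in [1, 65]: 21
N-positions (nonzero Grundy) = 65 - 21 = 44

44


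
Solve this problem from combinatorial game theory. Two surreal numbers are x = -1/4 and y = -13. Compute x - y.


x = -1/4, y = -13
Converting to common denominator: 4
x = -1/4, y = -52/4
x - y = -1/4 - -13 = 51/4

51/4


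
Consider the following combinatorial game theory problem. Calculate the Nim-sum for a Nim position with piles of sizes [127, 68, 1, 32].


We need the XOR (exclusive or) of all pile sizes.
After XOR-ing pile 1 (size 127): 0 XOR 127 = 127
After XOR-ing pile 2 (size 68): 127 XOR 68 = 59
After XOR-ing pile 3 (size 1): 59 XOR 1 = 58
After XOR-ing pile 4 (size 32): 58 XOR 32 = 26
The Nim-value of this position is 26.

26


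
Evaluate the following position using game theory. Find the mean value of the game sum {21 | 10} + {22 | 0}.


G1 = {21 | 10}, G2 = {22 | 0}
Each is a switch {a | b} with numbers a > b; its mean value is (a + b)/2, and mean value is additive over game sums: m(G1 + G2) = m(G1) + m(G2).
Mean of G1 = (21 + (10))/2 = 31/2 = 31/2
Mean of G2 = (22 + (0))/2 = 22/2 = 11
Mean of G1 + G2 = 31/2 + 11 = 53/2

53/2


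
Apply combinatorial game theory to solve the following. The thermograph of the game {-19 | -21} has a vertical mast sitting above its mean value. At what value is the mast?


Game = {-19 | -21}, a switch {a | b} with numbers a > b.
Its thermograph has left wall a - t and right wall b + t, which meet at t = (a - b)/2, where both equal (a + b)/2. So the mast (mean value) is at (a + b)/2.
Mean = (-19 + (-21))/2 = -40/2 = -20

-20


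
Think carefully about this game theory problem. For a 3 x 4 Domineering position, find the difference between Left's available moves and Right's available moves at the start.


Board is 3 x 4 (rows x cols).
Left (vertical) placements: (rows-1) * cols = 2 * 4 = 8
Right (horizontal) placements: rows * (cols-1) = 3 * 3 = 9
Advantage = Left - Right = 8 - 9 = -1

-1


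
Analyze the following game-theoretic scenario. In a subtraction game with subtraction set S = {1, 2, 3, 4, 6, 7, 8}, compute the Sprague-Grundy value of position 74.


The subtraction set is S = {1, 2, 3, 4, 6, 7, 8}.
G(k) = mex{ G(k - s) : s in S, s <= k }. We compute iteratively: G(0) = 0.
G(1) = mex({0}) = 1
G(2) = mex({0, 1}) = 2
G(3) = mex({0, 1, 2}) = 3
G(4) = mex({0, 1, 2, 3}) = 4
G(5) = mex({1, 2, 3, 4}) = 0
G(6) = mex({0, 2, 3, 4}) = 1
G(7) = mex({0, 1, 3, 4}) = 2
G(8) = mex({0, 1, 2, 4}) = 3
G(9) = mex({0, 1, 2, 3}) = 4
G(10) = mex({1, 2, 3, 4}) = 0
G(11) = mex({0, 2, 3, 4}) = 1
G(12) = mex({0, 1, 3, 4}) = 2
Observe that G(5)..G(12) = 0, 1, 2, 3, 4, 0, 1, 2 repeats G(0)..G(7) = 0, 1, 2, 3, 4, 0, 1, 2.
For k >= max(S) = 8, G(k) is determined by the previous 8 values G(k-8)..G(k-1); a window of 8 consecutive values has recurred shifted by 5, so by induction G(k + 5) = G(k) for all k >= 0: the sequence is periodic from the start with period 5.
One period: G(0..4) = 0, 1, 2, 3, 4.
74 mod 5 = 4, so G(74) = G(4) = 4.

4


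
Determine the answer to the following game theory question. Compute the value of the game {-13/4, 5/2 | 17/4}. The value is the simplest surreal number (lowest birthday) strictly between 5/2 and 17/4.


Left options: {-13/4, 5/2}, max = 5/2
Right options: {17/4}, min = 17/4
All options are numbers and max(Left) < min(Right), so by the simplicity theorem the value is the simplest (earliest-born) number strictly between 5/2 and 17/4.
Integers 3 through 4 all lie strictly between 5/2 and 17/4.
Among integers, the simplest (lowest birthday = smallest |n|; 0 is born on day 0, +-n on day n) is 3.
No non-integer in the interval can be simpler: if x is a non-integer in the interval, then floor(x) or ceil(x) also lies in the interval (the interval contains an integer), and both are proper prefixes of x's sign expansion, i.e. born earlier. So the game value is 3.
Game value = 3

3


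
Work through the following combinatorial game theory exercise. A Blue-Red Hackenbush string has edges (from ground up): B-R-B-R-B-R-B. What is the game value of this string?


Edges (from ground): B-R-B-R-B-R-B
By Berlekamp's sign-expansion rule, a Blue-Red Hackenbush stalk has the value of the surreal number whose sign sequence is the edge sequence with B -> + and R -> -.
Sign sequence: +-+-+-+
Trace the sign expansion in the surreal number tree, starting from 0:
Edge 1: B (sign +) -> bounds (0, +inf), value = 1
Edge 2: R (sign -) -> bounds (0, 1), value = 1/2
Edge 3: B (sign +) -> bounds (1/2, 1), value = 3/4
Edge 4: R (sign -) -> bounds (1/2, 3/4), value = 5/8
Edge 5: B (sign +) -> bounds (5/8, 3/4), value = 11/16
Edge 6: R (sign -) -> bounds (5/8, 11/16), value = 21/32
Edge 7: B (sign +) -> bounds (21/32, 11/16), value = 43/64
Game value = 43/64

43/64


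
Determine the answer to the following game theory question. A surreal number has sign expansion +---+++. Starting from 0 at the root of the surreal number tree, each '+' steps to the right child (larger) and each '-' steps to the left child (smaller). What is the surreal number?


Sign expansion: +---+++
Rule: track bounds (lo, hi), initially (-inf, +inf). On '+', the current value becomes lo and we move to the simplest number in (value, hi): value + 1 if hi = +inf, otherwise the midpoint (value + hi)/2. On '-', the current value becomes hi and we move to value - 1 if lo = -inf, otherwise the midpoint (lo + value)/2.
Start at 0.
Step 1: sign = +, move right. Bounds: (0, +inf). Value = 1
Step 2: sign = -, move left. Bounds: (0, 1). Value = 1/2
Step 3: sign = -, move left. Bounds: (0, 1/2). Value = 1/4
Step 4: sign = -, move left. Bounds: (0, 1/4). Value = 1/8
Step 5: sign = +, move right. Bounds: (1/8, 1/4). Value = 3/16
Step 6: sign = +, move right. Bounds: (3/16, 1/4). Value = 7/32
Step 7: sign = +, move right. Bounds: (7/32, 1/4). Value = 15/64
The surreal number with sign expansion +---+++ is 15/64.

15/64


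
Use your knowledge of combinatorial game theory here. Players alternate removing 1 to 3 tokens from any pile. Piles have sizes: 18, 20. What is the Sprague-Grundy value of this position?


Subtraction set: {1, 2, 3}
For this subtraction set, G(n) = n mod 4 (period = max + 1 = 4).
Pile 1 (size 18): G(18) = 18 mod 4 = 2
Pile 2 (size 20): G(20) = 20 mod 4 = 0
Total Grundy value = XOR of all: 2 XOR 0 = 2

2


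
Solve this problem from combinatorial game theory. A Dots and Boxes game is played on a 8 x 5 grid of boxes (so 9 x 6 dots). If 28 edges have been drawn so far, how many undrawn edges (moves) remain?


Grid: 8 x 5 boxes, i.e. 9 rows and 6 columns of dots.
Horizontal edges: (rows + 1) * cols = 9 * 5 = 45
Vertical edges: rows * (cols + 1) = 8 * 6 = 48
Total edges: 45 + 48 = 93
Edges drawn: 28
Remaining: 93 - 28 = 65

65


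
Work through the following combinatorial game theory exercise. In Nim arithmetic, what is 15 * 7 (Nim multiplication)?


Nim multiplication is bilinear over XOR: (u XOR v) * w = (u*w) XOR (v*w).
So we split each operand into its bit components and XOR the pairwise Nim products.
15 = 1 + 2 + 4 + 8 (as XOR of powers of 2).
7 = 1 + 2 + 4 (as XOR of powers of 2).
Using the standard Nim-product table on single bits:
  2*2 = 3,   2*4 = 8,   2*8 = 12,
  4*4 = 6,   4*8 = 11,  8*8 = 13,
and  1*x = x (identity), k*l = l*k (commutative).
Pairwise Nim products:
  1 * 1 = 1
  1 * 2 = 2
  1 * 4 = 4
  2 * 1 = 2
  2 * 2 = 3
  2 * 4 = 8
  4 * 1 = 4
  4 * 2 = 8
  4 * 4 = 6
  8 * 1 = 8
  8 * 2 = 12
  8 * 4 = 11
XOR them: 1 XOR 2 XOR 4 XOR 2 XOR 3 XOR 8 XOR 4 XOR 8 XOR 6 XOR 8 XOR 12 XOR 11 = 11.
Result: 15 * 7 = 11 (in Nim).

11


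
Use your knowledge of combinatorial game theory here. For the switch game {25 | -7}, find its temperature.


The game is {25 | -7}, a switch {a | b} with numbers a > b.
Cooling {a | b} by t gives {a - t | b + t}, which stops being hot when a - t = b + t, i.e. at t = (a - b)/2. So the temperature of a switch is (a - b)/2.
Temperature = (Left option - Right option) / 2
= (25 - (-7)) / 2
= 32 / 2
= 16

16


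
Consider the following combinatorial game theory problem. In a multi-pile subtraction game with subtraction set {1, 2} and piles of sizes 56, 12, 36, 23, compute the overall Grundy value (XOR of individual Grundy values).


Subtraction set: {1, 2}
For this subtraction set, G(n) = n mod 3 (period = max + 1 = 3).
Pile 1 (size 56): G(56) = 56 mod 3 = 2
Pile 2 (size 12): G(12) = 12 mod 3 = 0
Pile 3 (size 36): G(36) = 36 mod 3 = 0
Pile 4 (size 23): G(23) = 23 mod 3 = 2
Total Grundy value = XOR of all: 2 XOR 0 XOR 0 XOR 2 = 0

0


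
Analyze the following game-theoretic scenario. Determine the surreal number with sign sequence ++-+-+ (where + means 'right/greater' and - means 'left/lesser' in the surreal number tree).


Sign expansion: ++-+-+
Rule: track bounds (lo, hi), initially (-inf, +inf). On '+', the current value becomes lo and we move to the simplest number in (value, hi): value + 1 if hi = +inf, otherwise the midpoint (value + hi)/2. On '-', the current value becomes hi and we move to value - 1 if lo = -inf, otherwise the midpoint (lo + value)/2.
Start at 0.
Step 1: sign = +, move right. Bounds: (0, +inf). Value = 1
Step 2: sign = +, move right. Bounds: (1, +inf). Value = 2
Step 3: sign = -, move left. Bounds: (1, 2). Value = 3/2
Step 4: sign = +, move right. Bounds: (3/2, 2). Value = 7/4
Step 5: sign = -, move left. Bounds: (3/2, 7/4). Value = 13/8
Step 6: sign = +, move right. Bounds: (13/8, 7/4). Value = 27/16
The surreal number with sign expansion ++-+-+ is 27/16.

27/16


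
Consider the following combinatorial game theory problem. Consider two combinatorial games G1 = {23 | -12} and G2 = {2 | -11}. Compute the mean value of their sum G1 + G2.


G1 = {23 | -12}, G2 = {2 | -11}
Each is a switch {a | b} with numbers a > b; its mean value is (a + b)/2, and mean value is additive over game sums: m(G1 + G2) = m(G1) + m(G2).
Mean of G1 = (23 + (-12))/2 = 11/2 = 11/2
Mean of G2 = (2 + (-11))/2 = -9/2 = -9/2
Mean of G1 + G2 = 11/2 + -9/2 = 1

1


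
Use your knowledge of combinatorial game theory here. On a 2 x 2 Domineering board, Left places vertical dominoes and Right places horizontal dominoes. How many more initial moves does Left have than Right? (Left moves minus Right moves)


Board is 2 x 2 (rows x cols).
Left (vertical) placements: (rows-1) * cols = 1 * 2 = 2
Right (horizontal) placements: rows * (cols-1) = 2 * 1 = 2
Advantage = Left - Right = 2 - 2 = 0

0


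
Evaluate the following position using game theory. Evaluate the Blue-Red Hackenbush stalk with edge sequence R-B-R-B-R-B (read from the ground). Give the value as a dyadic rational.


Edges (from ground): R-B-R-B-R-B
By Berlekamp's sign-expansion rule, a Blue-Red Hackenbush stalk has the value of the surreal number whose sign sequence is the edge sequence with B -> + and R -> -.
Sign sequence: -+-+-+
Trace the sign expansion in the surreal number tree, starting from 0:
Edge 1: R (sign -) -> bounds (-inf, 0), value = -1
Edge 2: B (sign +) -> bounds (-1, 0), value = -1/2
Edge 3: R (sign -) -> bounds (-1, -1/2), value = -3/4
Edge 4: B (sign +) -> bounds (-3/4, -1/2), value = -5/8
Edge 5: R (sign -) -> bounds (-3/4, -5/8), value = -11/16
Edge 6: B (sign +) -> bounds (-11/16, -5/8), value = -21/32
Game value = -21/32

-21/32


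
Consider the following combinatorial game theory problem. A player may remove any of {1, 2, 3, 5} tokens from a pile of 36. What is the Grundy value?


The subtraction set is S = {1, 2, 3, 5}.
G(k) = mex{ G(k - s) : s in S, s <= k }. We compute iteratively: G(0) = 0.
G(1) = mex({0}) = 1
G(2) = mex({0, 1}) = 2
G(3) = mex({0, 1, 2}) = 3
G(4) = mex({1, 2, 3}) = 0
G(5) = mex({0, 2, 3}) = 1
G(6) = mex({0, 1, 3}) = 2
G(7) = mex({0, 1, 2}) = 3
G(8) = mex({1, 2, 3}) = 0
Observe that G(4)..G(8) = 0, 1, 2, 3, 0 repeats G(0)..G(4) = 0, 1, 2, 3, 0.
For k >= max(S) = 5, G(k) is determined by the previous 5 values G(k-5)..G(k-1); a window of 5 consecutive values has recurred shifted by 4, so by induction G(k + 4) = G(k) for all k >= 0: the sequence is periodic from the start with period 4.
One period: G(0..3) = 0, 1, 2, 3.
36 mod 4 = 0, so G(36) = G(0) = 0.

0


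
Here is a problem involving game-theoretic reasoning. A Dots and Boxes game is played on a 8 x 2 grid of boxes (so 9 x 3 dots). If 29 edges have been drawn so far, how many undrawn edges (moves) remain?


Grid: 8 x 2 boxes, i.e. 9 rows and 3 columns of dots.
Horizontal edges: (rows + 1) * cols = 9 * 2 = 18
Vertical edges: rows * (cols + 1) = 8 * 3 = 24
Total edges: 18 + 24 = 42
Edges drawn: 29
Remaining: 42 - 29 = 13

13


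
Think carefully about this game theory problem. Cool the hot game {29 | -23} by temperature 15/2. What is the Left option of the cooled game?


Original game: {29 | -23} (a switch {a | b} with a > b).
Cooling by t (for t below the temperature (a - b)/2 = 26) taxes each move by t: {a | b} cooled by t is {a - t | b + t}.
Cooling amount: t = 15/2
Cooled Left option: 29 - 15/2 = 43/2
Cooled Right option: -23 + 15/2 = -31/2
Cooled game: {43/2 | -31/2}
Left option = 43/2

43/2


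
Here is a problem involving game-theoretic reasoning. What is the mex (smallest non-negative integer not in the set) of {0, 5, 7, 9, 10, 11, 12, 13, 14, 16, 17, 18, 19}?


Set = {0, 5, 7, 9, 10, 11, 12, 13, 14, 16, 17, 18, 19}
0 is in the set.
1 is NOT in the set. This is the mex.
mex = 1

1


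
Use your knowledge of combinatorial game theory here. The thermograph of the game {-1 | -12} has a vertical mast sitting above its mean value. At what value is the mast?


Game = {-1 | -12}, a switch {a | b} with numbers a > b.
Its thermograph has left wall a - t and right wall b + t, which meet at t = (a - b)/2, where both equal (a + b)/2. So the mast (mean value) is at (a + b)/2.
Mean = (-1 + (-12))/2 = -13/2 = -13/2

-13/2


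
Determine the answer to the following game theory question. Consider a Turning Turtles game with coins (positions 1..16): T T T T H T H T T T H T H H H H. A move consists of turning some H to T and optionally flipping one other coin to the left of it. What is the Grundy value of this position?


Coins: T T T T H T H T T T H T H H H H
Key fact: a single head at position k behaves exactly like a Nim heap of size k (turning it to T and optionally flipping a coin at j < k corresponds to moving the heap from k to j, or to 0), and heads combine as a disjunctive sum (two heads at the same place would cancel, matching j XOR j = 0). So the Nim-value is the XOR of the 1-indexed positions of the heads.
Face-up positions (1-indexed): [5, 7, 11, 13, 14, 15, 16]
XOR 0 with 5: 0 XOR 5 = 5
XOR 5 with 7: 5 XOR 7 = 2
XOR 2 with 11: 2 XOR 11 = 9
XOR 9 with 13: 9 XOR 13 = 4
XOR 4 with 14: 4 XOR 14 = 10
XOR 10 with 15: 10 XOR 15 = 5
XOR 5 with 16: 5 XOR 16 = 21
Nim-value = 21

21


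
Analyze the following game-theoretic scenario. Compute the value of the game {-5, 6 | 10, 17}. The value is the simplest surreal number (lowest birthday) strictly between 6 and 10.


Left options: {-5, 6}, max = 6
Right options: {10, 17}, min = 10
All options are numbers and max(Left) < min(Right), so by the simplicity theorem the value is the simplest (earliest-born) number strictly between 6 and 10.
Integers 7 through 9 all lie strictly between 6 and 10.
Among integers, the simplest (lowest birthday = smallest |n|; 0 is born on day 0, +-n on day n) is 7.
No non-integer in the interval can be simpler: if x is a non-integer in the interval, then floor(x) or ceil(x) also lies in the interval (the interval contains an integer), and both are proper prefixes of x's sign expansion, i.e. born earlier. So the game value is 7.
Game value = 7

7


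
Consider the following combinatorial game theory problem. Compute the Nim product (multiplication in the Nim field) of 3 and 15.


Nim multiplication is bilinear over XOR: (u XOR v) * w = (u*w) XOR (v*w).
So we split each operand into its bit components and XOR the pairwise Nim products.
3 = 1 + 2 (as XOR of powers of 2).
15 = 1 + 2 + 4 + 8 (as XOR of powers of 2).
Using the standard Nim-product table on single bits:
  2*2 = 3,   2*4 = 8,   2*8 = 12,
  4*4 = 6,   4*8 = 11,  8*8 = 13,
and  1*x = x (identity), k*l = l*k (commutative).
Pairwise Nim products:
  1 * 1 = 1
  1 * 2 = 2
  1 * 4 = 4
  1 * 8 = 8
  2 * 1 = 2
  2 * 2 = 3
  2 * 4 = 8
  2 * 8 = 12
XOR them: 1 XOR 2 XOR 4 XOR 8 XOR 2 XOR 3 XOR 8 XOR 12 = 10.
Result: 3 * 15 = 10 (in Nim).

10
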